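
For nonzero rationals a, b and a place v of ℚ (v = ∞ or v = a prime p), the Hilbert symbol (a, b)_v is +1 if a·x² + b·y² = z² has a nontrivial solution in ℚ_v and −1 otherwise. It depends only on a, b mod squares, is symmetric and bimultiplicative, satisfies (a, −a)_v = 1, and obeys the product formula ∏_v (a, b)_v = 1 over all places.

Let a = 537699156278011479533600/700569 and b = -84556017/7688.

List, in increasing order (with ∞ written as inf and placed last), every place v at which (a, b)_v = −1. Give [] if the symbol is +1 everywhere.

[7, 19, 37, 47]

Mod squares: a ≡ 10601733506, b ≡ -7826. Check v ∈ {∞, 2, 3, 5, 7, 13, 19, 31, 37, 41, 43, 47}.
v=37: a=37^1·(≡36), b=37^0·(≡22) mod 37; (36|37)=+1, (22|37)=-1; (−1)^{1·0·18}·(+1)^0·(-1)^1 = -1.
v=5: a=5^2·(≡1), b=5^0·(≡1) mod 5; (1|5)=+1, (1|5)=+1; (−1)^{2·0·2}·(+1)^0·(+1)^2 = +1.
v=43: a=43^3·(≡6), b=43^1·(≡8) mod 43; (6|43)=+1, (8|43)=-1; (−1)^{3·1·21}·(+1)^1·(-1)^3 = +1.
v=∞: 10601733506 > 0 and -7826 < 0  ⇒  (a,b)_∞ = +1.
v=41: a=41^1·(≡33), b=41^0·(≡10) mod 41; (33|41)=+1, (10|41)=+1; (−1)^{1·0·20}·(+1)^0·(+1)^1 = +1.
v=13: a=13^5·(≡10), b=13^1·(≡4) mod 13; (10|13)=+1, (4|13)=+1; (−1)^{5·1·6}·(+1)^1·(+1)^5 = +1.
v=31: a=31^-2·(≡26), b=31^-2·(≡6) mod 31; (26|31)=-1, (6|31)=-1; (−1)^{-2·-2·15}·(-1)^-2·(-1)^-2 = +1.
v=7: a=7^5·(≡1), b=7^5·(≡1) mod 7; (1|7)=+1, (1|7)=+1; (−1)^{5·5·3}·(+1)^5·(+1)^5 = -1.
v=3: a=3^-6·(≡2), b=3^2·(≡1) mod 3; (2|3)=-1, (1|3)=+1; (−1)^{-6·2·1}·(-1)^2·(+1)^-6 = +1.
v=2: v_2(a)=5, v_2(b)=-3; units ≡ 1, 7 (mod 8); ε·ε+αω+βω = 0·1+5·0+-3·0 ≡ 0  ⇒  (a,b)_2 = +1.
v=19: a=19^1·(≡9), b=19^0·(≡10) mod 19; (9|19)=+1, (10|19)=-1; (−1)^{1·0·9}·(+1)^0·(-1)^1 = -1.
v=47: a=47^1·(≡1), b=47^0·(≡31) mod 47; (1|47)=+1, (31|47)=-1; (−1)^{1·0·23}·(+1)^0·(-1)^1 = -1.
|Ram(10601733506, -7826)| = 4, even; anisotropic at {7, 19, 37, 47}.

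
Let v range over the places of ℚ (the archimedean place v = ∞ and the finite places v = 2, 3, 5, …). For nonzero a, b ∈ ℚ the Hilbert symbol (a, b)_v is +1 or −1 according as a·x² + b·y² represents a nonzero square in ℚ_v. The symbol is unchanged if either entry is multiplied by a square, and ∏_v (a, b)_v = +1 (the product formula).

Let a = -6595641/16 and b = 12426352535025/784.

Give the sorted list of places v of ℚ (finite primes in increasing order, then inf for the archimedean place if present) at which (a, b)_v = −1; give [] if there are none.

[13, 31]

Mod squares: a ≡ -732849, b ≡ 326794281. Check v ∈ {∞, 2, 3, 5, 7, 11, 13, 17, 19, 23, 31, 43}.
v=13: a=13^1·(≡11), b=13^2·(≡8) mod 13; (11|13)=-1, (8|13)=-1; (−1)^{1·2·6}·(-1)^2·(-1)^1 = -1.
v=2: v_2(a)=-4, v_2(b)=-4; units ≡ 7, 1 (mod 8); ε·ε+αω+βω = 1·0+-4·0+-4·0 ≡ 0  ⇒  (a,b)_2 = +1.
v=3: a=3^3·(≡1), b=3^3·(≡2) mod 3; (1|3)=+1, (2|3)=-1; (−1)^{3·3·1}·(+1)^3·(-1)^3 = +1.
v=5: a=5^0·(≡4), b=5^2·(≡4) mod 5; (4|5)=+1, (4|5)=+1; (−1)^{0·2·2}·(+1)^2·(+1)^0 = +1.
v=11: a=11^0·(≡5), b=11^1·(≡6) mod 11; (5|11)=+1, (6|11)=-1; (−1)^{0·1·5}·(+1)^1·(-1)^0 = +1.
v=7: a=7^0·(≡2), b=7^-2·(≡1) mod 7; (2|7)=+1, (1|7)=+1; (−1)^{0·-2·3}·(+1)^-2·(+1)^0 = +1.
v=43: a=43^1·(≡5), b=43^1·(≡31) mod 43; (5|43)=-1, (31|43)=+1; (−1)^{1·1·21}·(-1)^1·(+1)^1 = +1.
v=19: a=19^1·(≡3), b=19^1·(≡11) mod 19; (3|19)=-1, (11|19)=+1; (−1)^{1·1·9}·(-1)^1·(+1)^1 = +1.
v=23: a=23^1·(≡7), b=23^1·(≡16) mod 23; (7|23)=-1, (16|23)=+1; (−1)^{1·1·11}·(-1)^1·(+1)^1 = +1.
v=∞: -732849 < 0 and 326794281 > 0  ⇒  (a,b)_∞ = +1.
v=31: a=31^0·(≡24), b=31^1·(≡11) mod 31; (24|31)=-1, (11|31)=-1; (−1)^{0·1·15}·(-1)^1·(-1)^0 = -1.
v=17: a=17^0·(≡15), b=17^1·(≡15) mod 17; (15|17)=+1, (15|17)=+1; (−1)^{0·1·8}·(+1)^1·(+1)^0 = +1.
Ram(-732849, 326794281) = {13, 31}; no ℚ_13-point on the conic.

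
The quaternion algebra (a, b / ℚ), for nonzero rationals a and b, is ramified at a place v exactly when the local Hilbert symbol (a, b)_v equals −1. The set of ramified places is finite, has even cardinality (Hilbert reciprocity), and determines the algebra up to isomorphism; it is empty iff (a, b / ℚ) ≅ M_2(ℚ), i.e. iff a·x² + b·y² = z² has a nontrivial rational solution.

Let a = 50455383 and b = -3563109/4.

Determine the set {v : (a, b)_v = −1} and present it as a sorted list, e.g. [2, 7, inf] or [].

[2, 43]

(a, b) ≡ (52503, -43989) mod (ℚ^×)²; places V = {2, 3, 11, 31, 37, 43, ∞}.
(a,b)_∞: sgn(52503)=+, sgn(-43989)=−, so +1.
(a,b)_2: α=0, β=-2; u≡7, v≡3 (mod 8); ε(u)ε(v)=1·1, αω(v)=0·1, βω(u)=-2·0; sum ≡ 1  ⇒  -1.
(a,b)_37: α=1, u≡24; β=0, v≡7 (mod 37); (24|37)=-1, (7|37)=+1; sign (−1)^0·-1^0·+1^1 = +1.
(a,b)_3: α=1, u≡2; β=5, v≡1 (mod 3); (2|3)=-1, (1|3)=+1; sign (−1)^1·-1^5·+1^1 = +1.
(a,b)_43: α=1, u≡40; β=1, v≡21 (mod 43); (40|43)=+1, (21|43)=+1; sign (−1)^1·+1^1·+1^1 = -1.
(a,b)_31: α=2, u≡20; β=1, v≡10 (mod 31); (20|31)=+1, (10|31)=+1; sign (−1)^0·+1^1·+1^2 = +1.
(a,b)_11: α=1, u≡7; β=1, v≡5 (mod 11); (7|11)=-1, (5|11)=+1; sign (−1)^1·-1^1·+1^1 = +1.
|Ram(52503, -43989)| = 2, even; anisotropic at {2, 43}.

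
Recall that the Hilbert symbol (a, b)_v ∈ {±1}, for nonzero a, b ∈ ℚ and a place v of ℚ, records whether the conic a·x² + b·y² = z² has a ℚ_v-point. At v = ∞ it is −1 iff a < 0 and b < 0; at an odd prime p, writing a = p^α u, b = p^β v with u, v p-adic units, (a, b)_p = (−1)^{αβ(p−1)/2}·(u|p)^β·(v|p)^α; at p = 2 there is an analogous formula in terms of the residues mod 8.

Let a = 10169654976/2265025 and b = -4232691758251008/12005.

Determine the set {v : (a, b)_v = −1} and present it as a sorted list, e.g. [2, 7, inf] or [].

Mod squares: a ≡ 299, b ≡ -435. Check v ∈ {∞, 2, 3, 5, 7, 13, 23, 29, 43}.
v=5: a=5^-2·(≡1), b=5^-1·(≡2) mod 5; (1|5)=+1, (2|5)=-1; (−1)^{-2·-1·2}·(+1)^-1·(-1)^-2 = +1.
v=3: a=3^12·(≡2), b=3^13·(≡2) mod 3; (2|3)=-1, (2|3)=-1; (−1)^{12·13·1}·(-1)^13·(-1)^12 = -1.
v=13: a=13^1·(≡9), b=13^2·(≡8) mod 13; (9|13)=+1, (8|13)=-1; (−1)^{1·2·6}·(+1)^2·(-1)^1 = -1.
v=23: a=23^1·(≡13), b=23^2·(≡9) mod 23; (13|23)=+1, (9|23)=+1; (−1)^{1·2·11}·(+1)^2·(+1)^1 = +1.
v=43: a=43^-2·(≡35), b=43^0·(≡16) mod 43; (35|43)=+1, (16|43)=+1; (−1)^{-2·0·21}·(+1)^0·(+1)^-2 = +1.
v=∞: 299 > 0 and -435 < 0  ⇒  (a,b)_∞ = +1.
v=29: a=29^0·(≡9), b=29^1·(≡18) mod 29; (9|29)=+1, (18|29)=-1; (−1)^{0·1·14}·(+1)^1·(-1)^0 = +1.
v=2: v_2(a)=6, v_2(b)=10; units ≡ 3, 5 (mod 8); ε·ε+αω+βω = 1·0+6·1+10·1 ≡ 0  ⇒  (a,b)_2 = +1.
v=7: a=7^-2·(≡3), b=7^-4·(≡5) mod 7; (3|7)=-1, (5|7)=-1; (−1)^{-2·-4·3}·(-1)^-4·(-1)^-2 = +1.
(299, -435 / ℚ) ramifies at {3, 13}: a division algebra.

[3, 13]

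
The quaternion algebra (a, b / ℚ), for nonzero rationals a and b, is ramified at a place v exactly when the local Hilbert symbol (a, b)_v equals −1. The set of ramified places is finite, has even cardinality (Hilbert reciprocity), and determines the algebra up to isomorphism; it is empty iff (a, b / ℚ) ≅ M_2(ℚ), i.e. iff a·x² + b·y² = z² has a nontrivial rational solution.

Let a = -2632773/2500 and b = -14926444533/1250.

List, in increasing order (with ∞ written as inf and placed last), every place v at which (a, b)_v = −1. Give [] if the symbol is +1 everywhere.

(a, b) ≡ (-7293, -154) mod (ℚ^×)²; places V = {2, 3, 5, 7, 11, 13, 17, 19, ∞}.
(a,b)_17: α=1, u≡1; β=2, v≡8 (mod 17); (1|17)=+1, (8|17)=+1; sign (−1)^0·+1^2·+1^1 = +1.
(a,b)_13: α=1, u≡8; β=2, v≡6 (mod 13); (8|13)=-1, (6|13)=-1; sign (−1)^0·-1^2·-1^1 = -1.
(a,b)_5: α=-4, u≡3; β=-4, v≡1 (mod 5); (3|5)=-1, (1|5)=+1; sign (−1)^0·-1^-4·+1^-4 = +1.
(a,b)_2: α=-2, β=-1; u≡3, v≡3 (mod 8); ε(u)ε(v)=1·1, αω(v)=-2·1, βω(u)=-1·1; sum ≡ 0  ⇒  +1.
(a,b)_3: α=1, u≡2; β=4, v≡2 (mod 3); (2|3)=-1, (2|3)=-1; sign (−1)^0·-1^4·-1^1 = -1.
(a,b)_∞: sgn(-7293)=−, sgn(-154)=−, so -1.
(a,b)_11: α=1, u≡2; β=1, v≡2 (mod 11); (2|11)=-1, (2|11)=-1; sign (−1)^1·-1^1·-1^1 = -1.
(a,b)_19: α=2, u≡2; β=0, v≡4 (mod 19); (2|19)=-1, (4|19)=+1; sign (−1)^0·-1^0·+1^2 = +1.
(a,b)_7: α=0, u≡4; β=3, v≡6 (mod 7); (4|7)=+1, (6|7)=-1; sign (−1)^0·+1^3·-1^0 = +1.
(-7293, -154 / ℚ) ramifies at {3, 11, 13, ∞}: a division algebra.

[3, 11, 13, inf]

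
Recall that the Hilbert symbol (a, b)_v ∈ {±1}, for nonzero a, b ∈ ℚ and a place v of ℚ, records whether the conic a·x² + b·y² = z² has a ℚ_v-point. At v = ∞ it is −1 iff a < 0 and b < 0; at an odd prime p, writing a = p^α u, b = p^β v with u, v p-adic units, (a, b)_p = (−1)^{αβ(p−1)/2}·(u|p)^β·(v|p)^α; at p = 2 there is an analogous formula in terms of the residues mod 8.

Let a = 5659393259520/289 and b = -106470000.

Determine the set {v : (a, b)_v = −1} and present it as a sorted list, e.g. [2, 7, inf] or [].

Mod squares: a ≡ 30030, b ≡ -7. Check v ∈ {∞, 2, 3, 5, 7, 11, 13, 17}.
v=5: a=5^1·(≡1), b=5^4·(≡3) mod 5; (1|5)=+1, (3|5)=-1; (−1)^{1·4·2}·(+1)^4·(-1)^1 = -1.
v=2: v_2(a)=11, v_2(b)=4; units ≡ 7, 1 (mod 8); ε·ε+αω+βω = 1·0+11·0+4·0 ≡ 0  ⇒  (a,b)_2 = +1.
v=13: a=13^3·(≡1), b=13^2·(≡6) mod 13; (1|13)=+1, (6|13)=-1; (−1)^{3·2·6}·(+1)^2·(-1)^3 = -1.
v=3: a=3^3·(≡2), b=3^2·(≡2) mod 3; (2|3)=-1, (2|3)=-1; (−1)^{3·2·1}·(-1)^2·(-1)^3 = -1.
v=17: a=17^-2·(≡2), b=17^0·(≡14) mod 17; (2|17)=+1, (14|17)=-1; (−1)^{-2·0·8}·(+1)^0·(-1)^-2 = +1.
v=∞: 30030 > 0 and -7 < 0  ⇒  (a,b)_∞ = +1.
v=7: a=7^1·(≡3), b=7^1·(≡6) mod 7; (3|7)=-1, (6|7)=-1; (−1)^{1·1·3}·(-1)^1·(-1)^1 = -1.
v=11: a=11^3·(≡2), b=11^0·(≡1) mod 11; (2|11)=-1, (1|11)=+1; (−1)^{3·0·5}·(-1)^0·(+1)^3 = +1.
(30030, -7 / ℚ) ramifies at {3, 5, 7, 13}: a division algebra.

[3, 5, 7, 13]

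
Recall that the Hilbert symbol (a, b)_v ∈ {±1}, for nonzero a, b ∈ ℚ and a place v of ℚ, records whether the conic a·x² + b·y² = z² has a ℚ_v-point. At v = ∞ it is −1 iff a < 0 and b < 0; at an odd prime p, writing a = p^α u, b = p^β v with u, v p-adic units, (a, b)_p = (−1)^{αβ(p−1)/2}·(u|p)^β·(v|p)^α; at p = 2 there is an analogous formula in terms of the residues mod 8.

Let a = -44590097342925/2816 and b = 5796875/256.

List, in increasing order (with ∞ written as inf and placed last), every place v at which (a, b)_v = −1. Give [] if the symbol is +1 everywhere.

[7, 11, 17, 19, 43, 53]

(a, b) ≡ (-5652823, 371) mod (ℚ^×)²; places V = {2, 3, 5, 7, 11, 17, 19, 23, 37, 43, 53, ∞}.
(a,b)_7: α=0, u≡3; β=1, v≡1 (mod 7); (3|7)=-1, (1|7)=+1; sign (−1)^0·-1^1·+1^0 = -1.
(a,b)_11: α=-1, u≡3; β=0, v≡6 (mod 11); (3|11)=+1, (6|11)=-1; sign (−1)^0·+1^0·-1^-1 = -1.
(a,b)_3: α=8, u≡2; β=0, v≡2 (mod 3); (2|3)=-1, (2|3)=-1; sign (−1)^0·-1^0·-1^8 = +1.
(a,b)_2: α=-8, β=-8; u≡1, v≡3 (mod 8); ε(u)ε(v)=0·1, αω(v)=-8·1, βω(u)=-8·0; sum ≡ 0  ⇒  +1.
(a,b)_53: α=0, u≡8; β=1, v≡49 (mod 53); (8|53)=-1, (49|53)=+1; sign (−1)^0·-1^1·+1^0 = -1.
(a,b)_43: α=1, u≡12; β=0, v≡42 (mod 43); (12|43)=-1, (42|43)=-1; sign (−1)^0·-1^0·-1^1 = -1.
(a,b)_∞: sgn(-5652823)=−, sgn(371)=+, so +1.
(a,b)_23: α=2, u≡9; β=0, v≡8 (mod 23); (9|23)=+1, (8|23)=+1; sign (−1)^0·+1^0·+1^2 = +1.
(a,b)_5: α=2, u≡3; β=6, v≡1 (mod 5); (3|5)=-1, (1|5)=+1; sign (−1)^0·-1^6·+1^2 = +1.
(a,b)_19: α=1, u≡4; β=0, v≡12 (mod 19); (4|19)=+1, (12|19)=-1; sign (−1)^0·+1^0·-1^1 = -1.
(a,b)_17: α=1, u≡9; β=0, v≡11 (mod 17); (9|17)=+1, (11|17)=-1; sign (−1)^0·+1^0·-1^1 = -1.
(a,b)_37: α=1, u≡31; β=0, v≡21 (mod 37); (31|37)=-1, (21|37)=+1; sign (−1)^0·-1^0·+1^1 = +1.
Ram(-5652823, 371) = {7, 11, 17, 19, 43, 53}; no ℚ_7-point on the conic.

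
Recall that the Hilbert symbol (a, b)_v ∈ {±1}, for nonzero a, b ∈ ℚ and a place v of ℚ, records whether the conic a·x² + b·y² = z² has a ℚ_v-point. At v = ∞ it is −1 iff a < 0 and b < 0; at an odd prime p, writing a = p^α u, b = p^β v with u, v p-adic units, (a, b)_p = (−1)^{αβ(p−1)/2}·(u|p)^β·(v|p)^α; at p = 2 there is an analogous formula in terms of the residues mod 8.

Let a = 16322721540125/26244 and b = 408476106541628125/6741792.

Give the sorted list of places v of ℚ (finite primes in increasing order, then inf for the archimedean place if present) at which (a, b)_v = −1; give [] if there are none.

[2, 5, 7, 13]

Mod squares: a ≡ 5, b ≡ 10010. Check v ∈ {∞, 2, 3, 5, 7, 11, 13, 17, 19}.
v=11: a=11^2·(≡5), b=11^3·(≡10) mod 11; (5|11)=+1, (10|11)=-1; (−1)^{2·3·5}·(+1)^3·(-1)^2 = +1.
v=7: a=7^2·(≡3), b=7^3·(≡1) mod 7; (3|7)=-1, (1|7)=+1; (−1)^{2·3·3}·(-1)^3·(+1)^2 = -1.
v=13: a=13^2·(≡2), b=13^3·(≡4) mod 13; (2|13)=-1, (4|13)=+1; (−1)^{2·3·6}·(-1)^3·(+1)^2 = -1.
v=19: a=19^4·(≡7), b=19^4·(≡17) mod 19; (7|19)=+1, (17|19)=+1; (−1)^{4·4·9}·(+1)^4·(+1)^4 = +1.
v=3: a=3^-8·(≡2), b=3^-6·(≡2) mod 3; (2|3)=-1, (2|3)=-1; (−1)^{-8·-6·1}·(-1)^-6·(-1)^-8 = +1.
v=2: v_2(a)=-2, v_2(b)=-5; units ≡ 5, 5 (mod 8); ε·ε+αω+βω = 0·0+-2·1+-5·1 ≡ 1  ⇒  (a,b)_2 = -1.
v=5: a=5^3·(≡4), b=5^5·(≡3) mod 5; (4|5)=+1, (3|5)=-1; (−1)^{3·5·2}·(+1)^5·(-1)^3 = -1.
v=17: a=17^0·(≡6), b=17^-2·(≡11) mod 17; (6|17)=-1, (11|17)=-1; (−1)^{0·-2·8}·(-1)^-2·(-1)^0 = +1.
v=∞: 5 > 0 and 10010 > 0  ⇒  (a,b)_∞ = +1.
(5, 10010 / ℚ) ramifies at {2, 5, 7, 13}: a division algebra.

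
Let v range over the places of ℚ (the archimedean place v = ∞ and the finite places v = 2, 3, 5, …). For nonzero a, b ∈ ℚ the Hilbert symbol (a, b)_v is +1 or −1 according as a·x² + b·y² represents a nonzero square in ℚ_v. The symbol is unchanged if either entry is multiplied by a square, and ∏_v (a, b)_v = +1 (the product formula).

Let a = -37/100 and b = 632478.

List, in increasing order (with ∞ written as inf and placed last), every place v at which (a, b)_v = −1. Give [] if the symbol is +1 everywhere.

[3, 7, 11, 37]

Mod squares: a ≡ -37, b ≡ 462. Check v ∈ {∞, 2, 3, 5, 7, 11, 37}.
v=2: v_2(a)=-2, v_2(b)=1; units ≡ 3, 7 (mod 8); ε·ε+αω+βω = 1·1+-2·0+1·1 ≡ 0  ⇒  (a,b)_2 = +1.
v=∞: -37 < 0 and 462 > 0  ⇒  (a,b)_∞ = +1.
v=3: a=3^0·(≡2), b=3^1·(≡1) mod 3; (2|3)=-1, (1|3)=+1; (−1)^{0·1·1}·(-1)^1·(+1)^0 = -1.
v=7: a=7^0·(≡6), b=7^1·(≡5) mod 7; (6|7)=-1, (5|7)=-1; (−1)^{0·1·3}·(-1)^1·(-1)^0 = -1.
v=37: a=37^1·(≡27), b=37^2·(≡18) mod 37; (27|37)=+1, (18|37)=-1; (−1)^{1·2·18}·(+1)^2·(-1)^1 = -1.
v=5: a=5^-2·(≡2), b=5^0·(≡3) mod 5; (2|5)=-1, (3|5)=-1; (−1)^{-2·0·2}·(-1)^0·(-1)^-2 = +1.
v=11: a=11^0·(≡7), b=11^1·(≡1) mod 11; (7|11)=-1, (1|11)=+1; (−1)^{0·1·5}·(-1)^1·(+1)^0 = -1.
Ram(-37, 462) = {3, 7, 11, 37}; no ℚ_3-point on the conic.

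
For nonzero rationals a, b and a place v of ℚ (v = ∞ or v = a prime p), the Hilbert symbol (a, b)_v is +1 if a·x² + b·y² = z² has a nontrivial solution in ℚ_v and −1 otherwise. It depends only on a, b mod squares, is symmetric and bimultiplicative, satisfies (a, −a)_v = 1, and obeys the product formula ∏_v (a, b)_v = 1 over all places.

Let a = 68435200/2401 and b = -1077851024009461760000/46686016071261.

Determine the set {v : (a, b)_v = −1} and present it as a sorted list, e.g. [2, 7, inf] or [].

[29, 31]

Mod squares: a ≡ 37, b ≡ -18879. Check v ∈ {∞, 2, 3, 5, 7, 17, 23, 29, 31, 37}.
v=2: v_2(a)=8, v_2(b)=24; units ≡ 5, 1 (mod 8); ε·ε+αω+βω = 0·0+8·0+24·1 ≡ 0  ⇒  (a,b)_2 = +1.
v=7: a=7^-4·(≡1), b=7^-9·(≡6) mod 7; (1|7)=+1, (6|7)=-1; (−1)^{-4·-9·3}·(+1)^-9·(-1)^-4 = +1.
v=37: a=37^1·(≡26), b=37^2·(≡9) mod 37; (26|37)=+1, (9|37)=+1; (−1)^{1·2·18}·(+1)^2·(+1)^1 = +1.
v=23: a=23^0·(≡14), b=23^-2·(≡8) mod 23; (14|23)=-1, (8|23)=+1; (−1)^{0·-2·11}·(-1)^-2·(+1)^0 = +1.
v=5: a=5^2·(≡3), b=5^4·(≡4) mod 5; (3|5)=-1, (4|5)=+1; (−1)^{2·4·2}·(-1)^4·(+1)^2 = +1.
v=3: a=3^0·(≡1), b=3^-7·(≡1) mod 3; (1|3)=+1, (1|3)=+1; (−1)^{0·-7·1}·(+1)^-7·(+1)^0 = +1.
v=29: a=29^0·(≡17), b=29^1·(≡6) mod 29; (17|29)=-1, (6|29)=+1; (−1)^{0·1·14}·(-1)^1·(+1)^0 = -1.
v=17: a=17^2·(≡6), b=17^4·(≡4) mod 17; (6|17)=-1, (4|17)=+1; (−1)^{2·4·8}·(-1)^4·(+1)^2 = +1.
v=∞: 37 > 0 and -18879 < 0  ⇒  (a,b)_∞ = +1.
v=31: a=31^0·(≡29), b=31^1·(≡6) mod 31; (29|31)=-1, (6|31)=-1; (−1)^{0·1·15}·(-1)^1·(-1)^0 = -1.
|Ram(37, -18879)| = 2, even; anisotropic at {29, 31}.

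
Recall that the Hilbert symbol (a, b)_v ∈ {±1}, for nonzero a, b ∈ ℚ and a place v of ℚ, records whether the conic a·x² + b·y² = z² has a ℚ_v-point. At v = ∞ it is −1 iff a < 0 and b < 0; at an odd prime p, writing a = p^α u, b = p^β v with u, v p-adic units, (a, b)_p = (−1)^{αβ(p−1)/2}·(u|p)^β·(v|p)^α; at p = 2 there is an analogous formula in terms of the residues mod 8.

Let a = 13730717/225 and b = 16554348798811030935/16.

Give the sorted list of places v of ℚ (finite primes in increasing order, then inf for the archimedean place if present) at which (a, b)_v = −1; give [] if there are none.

(a, b) ≡ (113477, 845215) mod (ℚ^×)²; places V = {2, 3, 5, 7, 11, 13, 19, 29, 31, 41, 43, ∞}.
(a,b)_29: α=1, u≡18; β=2, v≡18 (mod 29); (18|29)=-1, (18|29)=-1; sign (−1)^0·-1^2·-1^1 = -1.
(a,b)_19: α=0, u≡17; β=1, v≡9 (mod 19); (17|19)=+1, (9|19)=+1; sign (−1)^0·+1^1·+1^0 = +1.
(a,b)_∞: sgn(113477)=+, sgn(845215)=+, so +1.
(a,b)_43: α=1, u≡13; β=2, v≡29 (mod 43); (13|43)=+1, (29|43)=-1; sign (−1)^0·+1^2·-1^1 = -1.
(a,b)_2: α=0, β=-4; u≡5, v≡7 (mod 8); ε(u)ε(v)=0·1, αω(v)=0·0, βω(u)=-4·1; sum ≡ 0  ⇒  +1.
(a,b)_13: α=1, u≡6; β=4, v≡2 (mod 13); (6|13)=-1, (2|13)=-1; sign (−1)^0·-1^4·-1^1 = -1.
(a,b)_5: α=-2, u≡3; β=1, v≡2 (mod 5); (3|5)=-1, (2|5)=-1; sign (−1)^0·-1^1·-1^-2 = -1.
(a,b)_11: α=2, u≡9; β=0, v≡7 (mod 11); (9|11)=+1, (7|11)=-1; sign (−1)^0·+1^0·-1^2 = +1.
(a,b)_31: α=0, u≡13; β=1, v≡20 (mod 31); (13|31)=-1, (20|31)=+1; sign (−1)^0·-1^1·+1^0 = -1.
(a,b)_3: α=-2, u≡2; β=2, v≡1 (mod 3); (2|3)=-1, (1|3)=+1; sign (−1)^0·-1^2·+1^-2 = +1.
(a,b)_7: α=1, u≡5; β=3, v≡2 (mod 7); (5|7)=-1, (2|7)=+1; sign (−1)^1·-1^3·+1^1 = +1.
(a,b)_41: α=0, u≡38; β=1, v≡4 (mod 41); (38|41)=-1, (4|41)=+1; sign (−1)^0·-1^1·+1^0 = -1.
|Ram(113477, 845215)| = 6, even; anisotropic at {5, 13, 29, 31, 41, 43}.

[5, 13, 29, 31, 41, 43]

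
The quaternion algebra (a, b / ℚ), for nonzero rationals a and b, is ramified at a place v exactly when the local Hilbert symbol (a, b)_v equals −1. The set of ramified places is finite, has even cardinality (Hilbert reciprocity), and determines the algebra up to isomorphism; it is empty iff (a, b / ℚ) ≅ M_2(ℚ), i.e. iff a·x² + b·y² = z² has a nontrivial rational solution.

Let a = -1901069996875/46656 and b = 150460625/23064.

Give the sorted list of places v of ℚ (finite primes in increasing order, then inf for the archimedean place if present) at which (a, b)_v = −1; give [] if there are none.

Mod squares: a ≡ -595, b ≡ 102. Check v ∈ {∞, 2, 3, 5, 7, 17, 19, 31}.
v=19: a=19^2·(≡10), b=19^0·(≡7) mod 19; (10|19)=-1, (7|19)=+1; (−1)^{2·0·9}·(-1)^0·(+1)^2 = +1.
v=7: a=7^3·(≡5), b=7^2·(≡2) mod 7; (5|7)=-1, (2|7)=+1; (−1)^{3·2·3}·(-1)^2·(+1)^3 = +1.
v=3: a=3^-6·(≡2), b=3^-1·(≡1) mod 3; (2|3)=-1, (1|3)=+1; (−1)^{-6·-1·1}·(-1)^-1·(+1)^-6 = -1.
v=2: v_2(a)=-6, v_2(b)=-3; units ≡ 5, 3 (mod 8); ε·ε+αω+βω = 0·1+-6·1+-3·1 ≡ 1  ⇒  (a,b)_2 = -1.
v=17: a=17^3·(≡13), b=17^3·(≡12) mod 17; (13|17)=+1, (12|17)=-1; (−1)^{3·3·8}·(+1)^3·(-1)^3 = -1.
v=31: a=31^0·(≡4), b=31^-2·(≡2) mod 31; (4|31)=+1, (2|31)=+1; (−1)^{0·-2·15}·(+1)^-2·(+1)^0 = +1.
v=5: a=5^5·(≡1), b=5^4·(≡3) mod 5; (1|5)=+1, (3|5)=-1; (−1)^{5·4·2}·(+1)^4·(-1)^5 = -1.
v=∞: -595 < 0 and 102 > 0  ⇒  (a,b)_∞ = +1.
Ram(-595, 102) = {2, 3, 5, 17}; no ℚ_2-point on the conic.

[2, 3, 5, 17]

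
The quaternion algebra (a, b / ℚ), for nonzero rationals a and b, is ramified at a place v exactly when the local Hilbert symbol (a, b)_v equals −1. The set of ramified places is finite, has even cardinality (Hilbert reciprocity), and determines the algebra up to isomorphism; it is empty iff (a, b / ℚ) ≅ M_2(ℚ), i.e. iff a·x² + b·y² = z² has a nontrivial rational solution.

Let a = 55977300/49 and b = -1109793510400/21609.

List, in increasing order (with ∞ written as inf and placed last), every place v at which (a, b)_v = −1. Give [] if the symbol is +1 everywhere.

[17, 37]

Mod squares: a ≡ 37, b ≡ -25789. Check v ∈ {∞, 2, 3, 5, 7, 17, 37, 41}.
v=17: a=17^0·(≡14), b=17^1·(≡9) mod 17; (14|17)=-1, (9|17)=+1; (−1)^{0·1·8}·(-1)^1·(+1)^0 = -1.
v=∞: 37 > 0 and -25789 < 0  ⇒  (a,b)_∞ = +1.
v=37: a=37^1·(≡16), b=37^1·(≡23) mod 37; (16|37)=+1, (23|37)=-1; (−1)^{1·1·18}·(+1)^1·(-1)^1 = -1.
v=5: a=5^2·(≡3), b=5^2·(≡1) mod 5; (3|5)=-1, (1|5)=+1; (−1)^{2·2·2}·(-1)^2·(+1)^2 = +1.
v=3: a=3^2·(≡1), b=3^-2·(≡2) mod 3; (1|3)=+1, (2|3)=-1; (−1)^{2·-2·1}·(+1)^-2·(-1)^2 = +1.
v=2: v_2(a)=2, v_2(b)=10; units ≡ 5, 3 (mod 8); ε·ε+αω+βω = 0·1+2·1+10·1 ≡ 0  ⇒  (a,b)_2 = +1.
v=41: a=41^2·(≡1), b=41^3·(≡11) mod 41; (1|41)=+1, (11|41)=-1; (−1)^{2·3·20}·(+1)^3·(-1)^2 = +1.
v=7: a=7^-2·(≡1), b=7^-4·(≡3) mod 7; (1|7)=+1, (3|7)=-1; (−1)^{-2·-4·3}·(+1)^-4·(-1)^-2 = +1.
(37, -25789 / ℚ) ramifies at {17, 37}: a division algebra.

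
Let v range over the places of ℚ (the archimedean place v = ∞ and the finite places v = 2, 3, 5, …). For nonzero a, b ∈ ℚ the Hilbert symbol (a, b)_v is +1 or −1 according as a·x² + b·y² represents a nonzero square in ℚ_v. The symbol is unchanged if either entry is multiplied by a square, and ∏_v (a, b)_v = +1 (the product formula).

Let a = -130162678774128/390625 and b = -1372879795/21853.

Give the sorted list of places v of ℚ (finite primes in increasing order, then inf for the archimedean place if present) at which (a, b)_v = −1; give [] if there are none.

(a, b) ≡ (-527527, -7735) mod (ℚ^×)²; places V = {2, 3, 5, 7, 11, 13, 17, 31, 41, ∞}.
(a,b)_3: α=2, u≡2; β=0, v≡2 (mod 3); (2|3)=-1, (2|3)=-1; sign (−1)^0·-1^0·-1^2 = +1.
(a,b)_2: α=4, β=0; u≡1, v≡1 (mod 8); ε(u)ε(v)=0·0, αω(v)=4·0, βω(u)=0·0; sum ≡ 0  ⇒  +1.
(a,b)_∞: sgn(-527527)=−, sgn(-7735)=−, so -1.
(a,b)_11: α=3, u≡3; β=0, v≡3 (mod 11); (3|11)=+1, (3|11)=+1; sign (−1)^0·+1^0·+1^3 = +1.
(a,b)_31: α=1, u≡4; β=2, v≡11 (mod 31); (4|31)=+1, (11|31)=-1; sign (−1)^0·+1^2·-1^1 = -1.
(a,b)_5: α=-8, u≡2; β=1, v≡2 (mod 5); (2|5)=-1, (2|5)=-1; sign (−1)^0·-1^1·-1^-8 = -1.
(a,b)_17: α=3, u≡12; β=1, v≡4 (mod 17); (12|17)=-1, (4|17)=+1; sign (−1)^0·-1^1·+1^3 = -1.
(a,b)_41: α=0, u≡5; β=-2, v≡3 (mod 41); (5|41)=+1, (3|41)=-1; sign (−1)^0·+1^-2·-1^0 = +1.
(a,b)_13: α=1, u≡8; β=-1, v≡3 (mod 13); (8|13)=-1, (3|13)=+1; sign (−1)^0·-1^-1·+1^1 = -1.
(a,b)_7: α=3, u≡4; β=5, v≡2 (mod 7); (4|7)=+1, (2|7)=+1; sign (−1)^1·+1^5·+1^3 = -1.
|Ram(-527527, -7735)| = 6, even; anisotropic at {5, 7, 13, 17, 31, ∞}.

[5, 7, 13, 17, 31, inf]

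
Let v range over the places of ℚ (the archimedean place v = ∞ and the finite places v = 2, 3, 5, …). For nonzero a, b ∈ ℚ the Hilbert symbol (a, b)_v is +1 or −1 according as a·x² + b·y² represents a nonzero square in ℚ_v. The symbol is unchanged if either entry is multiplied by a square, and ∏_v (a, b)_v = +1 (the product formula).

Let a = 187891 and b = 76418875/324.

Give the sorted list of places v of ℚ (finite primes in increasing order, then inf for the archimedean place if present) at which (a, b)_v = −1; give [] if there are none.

(a, b) ≡ (187891, 3056755) mod (ℚ^×)²; places V = {2, 3, 5, 11, 13, 19, 29, 31, 37, 41, ∞}.
(a,b)_5: α=0, u≡1; β=3, v≡4 (mod 5); (1|5)=+1, (4|5)=+1; sign (−1)^0·+1^3·+1^0 = +1.
(a,b)_37: α=0, u≡5; β=1, v≡29 (mod 37); (5|37)=-1, (29|37)=-1; sign (−1)^0·-1^1·-1^0 = -1.
(a,b)_2: α=0, β=-2; u≡3, v≡3 (mod 8); ε(u)ε(v)=1·1, αω(v)=0·1, βω(u)=-2·1; sum ≡ 1  ⇒  -1.
(a,b)_13: α=0, u≡2; β=1, v≡4 (mod 13); (2|13)=-1, (4|13)=+1; sign (−1)^0·-1^1·+1^0 = -1.
(a,b)_31: α=1, u≡16; β=1, v≡7 (mod 31); (16|31)=+1, (7|31)=+1; sign (−1)^1·+1^1·+1^1 = -1.
(a,b)_∞: sgn(187891)=+, sgn(3056755)=+, so +1.
(a,b)_3: α=0, u≡1; β=-4, v≡1 (mod 3); (1|3)=+1, (1|3)=+1; sign (−1)^0·+1^-4·+1^0 = +1.
(a,b)_11: α=1, u≡9; β=0, v≡1 (mod 11); (9|11)=+1, (1|11)=+1; sign (−1)^0·+1^0·+1^1 = +1.
(a,b)_29: α=1, u≡12; β=0, v≡21 (mod 29); (12|29)=-1, (21|29)=-1; sign (−1)^0·-1^0·-1^1 = -1.
(a,b)_19: α=1, u≡9; β=0, v≡1 (mod 19); (9|19)=+1, (1|19)=+1; sign (−1)^0·+1^0·+1^1 = +1.
(a,b)_41: α=0, u≡29; β=1, v≡27 (mod 41); (29|41)=-1, (27|41)=-1; sign (−1)^0·-1^1·-1^0 = -1.
(187891, 3056755 / ℚ) ramifies at {2, 13, 29, 31, 37, 41}: a division algebra.

[2, 13, 29, 31, 37, 41]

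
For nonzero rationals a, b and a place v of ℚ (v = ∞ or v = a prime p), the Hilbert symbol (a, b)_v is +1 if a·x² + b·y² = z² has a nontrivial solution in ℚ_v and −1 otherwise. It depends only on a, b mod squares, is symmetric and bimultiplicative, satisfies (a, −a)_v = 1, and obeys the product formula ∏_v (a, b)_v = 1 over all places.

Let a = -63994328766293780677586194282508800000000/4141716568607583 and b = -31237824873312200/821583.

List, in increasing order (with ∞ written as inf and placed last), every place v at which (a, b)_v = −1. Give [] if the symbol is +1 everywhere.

[19, 23, 29, 43, 47, inf]

Mod squares: a ≡ -534014, b ≡ -2696014. Check v ∈ {∞, 2, 3, 5, 7, 11, 13, 19, 23, 29, 43, 47}.
v=29: a=29^2·(≡19), b=29^1·(≡17) mod 29; (19|29)=-1, (17|29)=-1; (−1)^{2·1·14}·(-1)^1·(-1)^2 = -1.
v=13: a=13^3·(≡2), b=13^2·(≡4) mod 13; (2|13)=-1, (4|13)=+1; (−1)^{3·2·6}·(-1)^2·(+1)^3 = +1.
v=5: a=5^8·(≡4), b=5^2·(≡4) mod 5; (4|5)=+1, (4|5)=+1; (−1)^{8·2·2}·(+1)^2·(+1)^8 = +1.
v=43: a=43^2·(≡22), b=43^1·(≡19) mod 43; (22|43)=-1, (19|43)=-1; (−1)^{2·1·21}·(-1)^1·(-1)^2 = -1.
v=11: a=11^2·(≡1), b=11^2·(≡3) mod 11; (1|11)=+1, (3|11)=+1; (−1)^{2·2·5}·(+1)^2·(+1)^2 = +1.
v=3: a=3^-10·(≡1), b=3^-6·(≡2) mod 3; (1|3)=+1, (2|3)=-1; (−1)^{-10·-6·1}·(+1)^-6·(-1)^-10 = +1.
v=2: v_2(a)=15, v_2(b)=3; units ≡ 1, 1 (mod 8); ε·ε+αω+βω = 0·0+15·0+3·0 ≡ 0  ⇒  (a,b)_2 = +1.
v=19: a=19^11·(≡14), b=19^4·(≡18) mod 19; (14|19)=-1, (18|19)=-1; (−1)^{11·4·9}·(-1)^4·(-1)^11 = -1.
v=47: a=47^3·(≡8), b=47^1·(≡17) mod 47; (8|47)=+1, (17|47)=+1; (−1)^{3·1·23}·(+1)^1·(+1)^3 = -1.
v=7: a=7^-8·(≡1), b=7^-2·(≡2) mod 7; (1|7)=+1, (2|7)=+1; (−1)^{-8·-2·3}·(+1)^-2·(+1)^-8 = +1.
v=23: a=23^-3·(≡16), b=23^-1·(≡13) mod 23; (16|23)=+1, (13|23)=+1; (−1)^{-3·-1·11}·(+1)^-1·(+1)^-3 = -1.
v=∞: -534014 < 0 and -2696014 < 0  ⇒  (a,b)_∞ = -1.
|Ram(-534014, -2696014)| = 6, even; anisotropic at {19, 23, 29, 43, 47, ∞}.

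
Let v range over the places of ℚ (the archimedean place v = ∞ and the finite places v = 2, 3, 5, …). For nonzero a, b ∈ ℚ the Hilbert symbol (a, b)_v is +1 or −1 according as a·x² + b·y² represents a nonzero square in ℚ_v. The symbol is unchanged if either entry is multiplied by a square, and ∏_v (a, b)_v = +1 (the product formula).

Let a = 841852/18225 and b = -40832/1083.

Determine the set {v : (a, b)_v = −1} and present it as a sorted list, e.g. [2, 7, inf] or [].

Mod squares: a ≡ 583, b ≡ -1914. Check v ∈ {∞, 2, 3, 5, 11, 19, 29, 53}.
v=53: a=53^1·(≡25), b=53^0·(≡29) mod 53; (25|53)=+1, (29|53)=+1; (−1)^{1·0·26}·(+1)^0·(+1)^1 = +1.
v=5: a=5^-2·(≡3), b=5^0·(≡1) mod 5; (3|5)=-1, (1|5)=+1; (−1)^{-2·0·2}·(-1)^0·(+1)^-2 = +1.
v=29: a=29^0·(≡12), b=29^1·(≡10) mod 29; (12|29)=-1, (10|29)=-1; (−1)^{0·1·14}·(-1)^1·(-1)^0 = -1.
v=11: a=11^1·(≡3), b=11^1·(≡10) mod 11; (3|11)=+1, (10|11)=-1; (−1)^{1·1·5}·(+1)^1·(-1)^1 = +1.
v=3: a=3^-6·(≡1), b=3^-1·(≡1) mod 3; (1|3)=+1, (1|3)=+1; (−1)^{-6·-1·1}·(+1)^-1·(+1)^-6 = +1.
v=∞: 583 > 0 and -1914 < 0  ⇒  (a,b)_∞ = +1.
v=2: v_2(a)=2, v_2(b)=7; units ≡ 7, 3 (mod 8); ε·ε+αω+βω = 1·1+2·1+7·0 ≡ 1  ⇒  (a,b)_2 = -1.
v=19: a=19^2·(≡13), b=19^-2·(≡6) mod 19; (13|19)=-1, (6|19)=+1; (−1)^{2·-2·9}·(-1)^-2·(+1)^2 = +1.
(583, -1914 / ℚ) ramifies at {2, 29}: a division algebra.

[2, 29]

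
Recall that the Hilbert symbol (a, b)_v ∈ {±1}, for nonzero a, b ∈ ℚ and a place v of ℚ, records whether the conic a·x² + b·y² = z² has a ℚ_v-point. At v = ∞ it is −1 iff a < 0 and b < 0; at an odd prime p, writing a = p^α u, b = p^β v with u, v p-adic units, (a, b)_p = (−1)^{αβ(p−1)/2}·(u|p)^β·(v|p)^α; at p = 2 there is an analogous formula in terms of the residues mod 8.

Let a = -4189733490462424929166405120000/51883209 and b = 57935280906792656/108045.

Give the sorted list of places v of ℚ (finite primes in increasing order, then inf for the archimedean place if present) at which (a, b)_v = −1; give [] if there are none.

[5, 31]

Mod squares: a ≡ -1147, b ≡ 131905. Check v ∈ {∞, 2, 3, 5, 7, 11, 13, 17, 19, 23, 31, 37}.
v=7: a=7^-8·(≡2), b=7^-4·(≡1) mod 7; (2|7)=+1, (1|7)=+1; (−1)^{-8·-4·3}·(+1)^-4·(+1)^-8 = +1.
v=23: a=23^2·(≡3), b=23^1·(≡2) mod 23; (3|23)=+1, (2|23)=+1; (−1)^{2·1·11}·(+1)^1·(+1)^2 = +1.
v=5: a=5^4·(≡2), b=5^-1·(≡4) mod 5; (2|5)=-1, (4|5)=+1; (−1)^{4·-1·2}·(-1)^-1·(+1)^4 = -1.
v=17: a=17^2·(≡8), b=17^2·(≡2) mod 17; (8|17)=+1, (2|17)=+1; (−1)^{2·2·8}·(+1)^2·(+1)^2 = +1.
v=11: a=11^2·(≡8), b=11^0·(≡5) mod 11; (8|11)=-1, (5|11)=+1; (−1)^{2·0·5}·(-1)^0·(+1)^2 = +1.
v=2: v_2(a)=12, v_2(b)=4; units ≡ 5, 1 (mod 8); ε·ε+αω+βω = 0·0+12·0+4·1 ≡ 0  ⇒  (a,b)_2 = +1.
v=∞: -1147 < 0 and 131905 > 0  ⇒  (a,b)_∞ = +1.
v=19: a=19^2·(≡18), b=19^2·(≡6) mod 19; (18|19)=-1, (6|19)=+1; (−1)^{2·2·9}·(-1)^2·(+1)^2 = +1.
v=37: a=37^3·(≡35), b=37^3·(≡19) mod 37; (35|37)=-1, (19|37)=-1; (−1)^{3·3·18}·(-1)^3·(-1)^3 = +1.
v=31: a=31^5·(≡28), b=31^3·(≡18) mod 31; (28|31)=+1, (18|31)=+1; (−1)^{5·3·15}·(+1)^3·(+1)^5 = -1.
v=13: a=13^2·(≡1), b=13^0·(≡8) mod 13; (1|13)=+1, (8|13)=-1; (−1)^{2·0·6}·(+1)^0·(-1)^2 = +1.
v=3: a=3^-2·(≡2), b=3^-2·(≡1) mod 3; (2|3)=-1, (1|3)=+1; (−1)^{-2·-2·1}·(-1)^-2·(+1)^-2 = +1.
Ram(-1147, 131905) = {5, 31}; no ℚ_5-point on the conic.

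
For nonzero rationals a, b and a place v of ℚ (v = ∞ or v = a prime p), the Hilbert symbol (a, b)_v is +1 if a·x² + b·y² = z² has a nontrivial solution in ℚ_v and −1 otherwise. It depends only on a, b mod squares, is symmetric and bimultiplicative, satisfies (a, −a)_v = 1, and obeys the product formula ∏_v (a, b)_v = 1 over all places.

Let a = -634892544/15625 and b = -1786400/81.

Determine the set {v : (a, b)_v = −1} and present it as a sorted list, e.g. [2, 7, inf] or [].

[2, 13, 29, 41, 47, inf]

Mod squares: a ≡ -275561, b ≡ -4466. Check v ∈ {∞, 2, 3, 5, 7, 11, 13, 29, 41, 47}.
v=47: a=47^1·(≡14), b=47^0·(≡38) mod 47; (14|47)=+1, (38|47)=-1; (−1)^{1·0·23}·(+1)^0·(-1)^1 = -1.
v=2: v_2(a)=8, v_2(b)=5; units ≡ 7, 7 (mod 8); ε·ε+αω+βω = 1·1+8·0+5·0 ≡ 1  ⇒  (a,b)_2 = -1.
v=∞: -275561 < 0 and -4466 < 0  ⇒  (a,b)_∞ = -1.
v=41: a=41^1·(≡6), b=41^0·(≡30) mod 41; (6|41)=-1, (30|41)=-1; (−1)^{1·0·20}·(-1)^0·(-1)^1 = -1.
v=7: a=7^0·(≡1), b=7^1·(≡5) mod 7; (1|7)=+1, (5|7)=-1; (−1)^{0·1·3}·(+1)^1·(-1)^0 = +1.
v=13: a=13^1·(≡8), b=13^0·(≡7) mod 13; (8|13)=-1, (7|13)=-1; (−1)^{1·0·6}·(-1)^0·(-1)^1 = -1.
v=11: a=11^1·(≡7), b=11^1·(≡1) mod 11; (7|11)=-1, (1|11)=+1; (−1)^{1·1·5}·(-1)^1·(+1)^1 = +1.
v=5: a=5^-6·(≡1), b=5^2·(≡4) mod 5; (1|5)=+1, (4|5)=+1; (−1)^{-6·2·2}·(+1)^2·(+1)^-6 = +1.
v=29: a=29^0·(≡21), b=29^1·(≡20) mod 29; (21|29)=-1, (20|29)=+1; (−1)^{0·1·14}·(-1)^1·(+1)^0 = -1.
v=3: a=3^2·(≡1), b=3^-4·(≡1) mod 3; (1|3)=+1, (1|3)=+1; (−1)^{2·-4·1}·(+1)^-4·(+1)^2 = +1.
(-275561, -4466 / ℚ) ramifies at {2, 13, 29, 41, 47, ∞}: a division algebra.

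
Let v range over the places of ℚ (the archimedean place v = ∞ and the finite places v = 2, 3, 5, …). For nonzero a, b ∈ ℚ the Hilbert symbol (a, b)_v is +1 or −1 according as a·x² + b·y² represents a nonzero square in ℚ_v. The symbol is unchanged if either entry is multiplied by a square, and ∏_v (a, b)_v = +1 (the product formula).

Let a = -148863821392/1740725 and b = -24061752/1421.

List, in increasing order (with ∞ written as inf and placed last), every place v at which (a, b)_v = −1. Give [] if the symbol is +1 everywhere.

[13, 19, 41, inf]

(a, b) ≡ (-3230513, -19383078) mod (ℚ^×)²; places V = {2, 3, 5, 7, 11, 13, 17, 19, 29, 41, ∞}.
(a,b)_∞: sgn(-3230513)=−, sgn(-19383078)=−, so -1.
(a,b)_17: α=4, u≡3; β=0, v≡15 (mod 17); (3|17)=-1, (15|17)=+1; sign (−1)^0·-1^0·+1^4 = +1.
(a,b)_13: α=1, u≡2; β=1, v≡9 (mod 13); (2|13)=-1, (9|13)=+1; sign (−1)^0·-1^1·+1^1 = -1.
(a,b)_7: α=-4, u≡2; β=-2, v≡6 (mod 7); (2|7)=+1, (6|7)=-1; sign (−1)^0·+1^-2·-1^-4 = +1.
(a,b)_11: α=1, u≡6; β=1, v≡3 (mod 11); (6|11)=-1, (3|11)=+1; sign (−1)^1·-1^1·+1^1 = +1.
(a,b)_19: α=1, u≡17; β=1, v≡5 (mod 19); (17|19)=+1, (5|19)=+1; sign (−1)^1·+1^1·+1^1 = -1.
(a,b)_41: α=1, u≡4; β=1, v≡35 (mod 41); (4|41)=+1, (35|41)=-1; sign (−1)^0·+1^1·-1^1 = -1.
(a,b)_3: α=0, u≡1; β=3, v≡2 (mod 3); (1|3)=+1, (2|3)=-1; sign (−1)^0·+1^3·-1^0 = +1.
(a,b)_5: α=-2, u≡2; β=0, v≡3 (mod 5); (2|5)=-1, (3|5)=-1; sign (−1)^0·-1^0·-1^-2 = +1.
(a,b)_2: α=4, β=3; u≡7, v≡5 (mod 8); ε(u)ε(v)=1·0, αω(v)=4·1, βω(u)=3·0; sum ≡ 0  ⇒  +1.
(a,b)_29: α=-1, u≡14; β=-1, v≡18 (mod 29); (14|29)=-1, (18|29)=-1; sign (−1)^0·-1^-1·-1^-1 = +1.
|Ram(-3230513, -19383078)| = 4, even; anisotropic at {13, 19, 41, ∞}.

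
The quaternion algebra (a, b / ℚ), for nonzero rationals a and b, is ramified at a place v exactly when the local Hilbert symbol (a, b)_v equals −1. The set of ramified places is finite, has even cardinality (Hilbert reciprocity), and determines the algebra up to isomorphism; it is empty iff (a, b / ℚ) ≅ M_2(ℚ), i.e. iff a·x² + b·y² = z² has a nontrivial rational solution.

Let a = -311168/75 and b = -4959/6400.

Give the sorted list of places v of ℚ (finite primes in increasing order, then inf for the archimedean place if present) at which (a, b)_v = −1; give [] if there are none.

Mod squares: a ≡ -14586, b ≡ -551. Check v ∈ {∞, 2, 3, 5, 11, 13, 17, 19, 29}.
v=5: a=5^-2·(≡4), b=5^-2·(≡1) mod 5; (4|5)=+1, (1|5)=+1; (−1)^{-2·-2·2}·(+1)^-2·(+1)^-2 = +1.
v=∞: -14586 < 0 and -551 < 0  ⇒  (a,b)_∞ = -1.
v=11: a=11^1·(≡9), b=11^0·(≡10) mod 11; (9|11)=+1, (10|11)=-1; (−1)^{1·0·5}·(+1)^0·(-1)^1 = -1.
v=3: a=3^-1·(≡1), b=3^2·(≡1) mod 3; (1|3)=+1, (1|3)=+1; (−1)^{-1·2·1}·(+1)^2·(+1)^-1 = +1.
v=13: a=13^1·(≡1), b=13^0·(≡5) mod 13; (1|13)=+1, (5|13)=-1; (−1)^{1·0·6}·(+1)^0·(-1)^1 = -1.
v=19: a=19^0·(≡5), b=19^1·(≡11) mod 19; (5|19)=+1, (11|19)=+1; (−1)^{0·1·9}·(+1)^1·(+1)^0 = +1.
v=29: a=29^0·(≡24), b=29^1·(≡19) mod 29; (24|29)=+1, (19|29)=-1; (−1)^{0·1·14}·(+1)^1·(-1)^0 = +1.
v=2: v_2(a)=7, v_2(b)=-8; units ≡ 3, 1 (mod 8); ε·ε+αω+βω = 1·0+7·0+-8·1 ≡ 0  ⇒  (a,b)_2 = +1.
v=17: a=17^1·(≡8), b=17^0·(≡7) mod 17; (8|17)=+1, (7|17)=-1; (−1)^{1·0·8}·(+1)^0·(-1)^1 = -1.
(-14586, -551 / ℚ) ramifies at {11, 13, 17, ∞}: a division algebra.

[11, 13, 17, inf]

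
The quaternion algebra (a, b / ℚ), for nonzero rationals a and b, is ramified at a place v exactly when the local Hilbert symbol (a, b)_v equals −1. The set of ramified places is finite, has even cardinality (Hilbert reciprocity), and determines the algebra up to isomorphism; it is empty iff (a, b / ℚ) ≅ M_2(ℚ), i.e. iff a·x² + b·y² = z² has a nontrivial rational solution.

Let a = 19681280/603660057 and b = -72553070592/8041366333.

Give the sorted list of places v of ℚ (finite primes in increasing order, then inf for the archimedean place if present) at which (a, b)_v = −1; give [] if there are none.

[2, 11]

(a, b) ≡ (165, -26) mod (ℚ^×)²; places V = {2, 3, 5, 7, 11, 13, 17, 19, 31, 47, ∞}.
(a,b)_17: α=0, u≡3; β=-2, v≡8 (mod 17); (3|17)=-1, (8|17)=+1; sign (−1)^0·-1^-2·+1^0 = +1.
(a,b)_7: α=-2, u≡4; β=-2, v≡1 (mod 7); (4|7)=+1, (1|7)=+1; sign (−1)^0·+1^-2·+1^-2 = +1.
(a,b)_5: α=1, u≡3; β=0, v≡1 (mod 5); (3|5)=-1, (1|5)=+1; sign (−1)^0·-1^0·+1^1 = +1.
(a,b)_2: α=12, β=23; u≡5, v≡3 (mod 8); ε(u)ε(v)=0·1, αω(v)=12·1, βω(u)=23·1; sum ≡ 1  ⇒  -1.
(a,b)_11: α=-1, u≡3; β=-2, v≡7 (mod 11); (3|11)=+1, (7|11)=-1; sign (−1)^0·+1^-2·-1^-1 = -1.
(a,b)_19: α=0, u≡3; β=-2, v≡18 (mod 19); (3|19)=-1, (18|19)=-1; sign (−1)^0·-1^-2·-1^0 = +1.
(a,b)_47: α=-2, u≡2; β=0, v≡37 (mod 47); (2|47)=+1, (37|47)=+1; sign (−1)^0·+1^0·+1^-2 = +1.
(a,b)_3: α=-1, u≡1; β=2, v≡1 (mod 3); (1|3)=+1, (1|3)=+1; sign (−1)^0·+1^2·+1^-1 = +1.
(a,b)_31: α=2, u≡10; β=2, v≡10 (mod 31); (10|31)=+1, (10|31)=+1; sign (−1)^0·+1^2·+1^2 = +1.
(a,b)_13: α=-2, u≡1; β=-1, v≡6 (mod 13); (1|13)=+1, (6|13)=-1; sign (−1)^0·+1^-1·-1^-2 = +1.
(a,b)_∞: sgn(165)=+, sgn(-26)=−, so +1.
(165, -26 / ℚ) ramifies at {2, 11}: a division algebra.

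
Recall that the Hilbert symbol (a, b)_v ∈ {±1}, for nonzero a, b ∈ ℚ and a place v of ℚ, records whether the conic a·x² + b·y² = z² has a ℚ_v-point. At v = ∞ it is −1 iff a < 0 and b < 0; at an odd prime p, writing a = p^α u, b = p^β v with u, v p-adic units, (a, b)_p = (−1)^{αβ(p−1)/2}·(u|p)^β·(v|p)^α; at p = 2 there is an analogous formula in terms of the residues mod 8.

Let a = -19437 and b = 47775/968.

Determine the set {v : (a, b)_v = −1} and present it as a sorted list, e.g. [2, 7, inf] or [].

Mod squares: a ≡ -19437, b ≡ 78. Check v ∈ {∞, 2, 3, 5, 7, 11, 13, 19, 31}.
v=11: a=11^1·(≡4), b=11^-2·(≡3) mod 11; (4|11)=+1, (3|11)=+1; (−1)^{1·-2·5}·(+1)^-2·(+1)^1 = +1.
v=13: a=13^0·(≡11), b=13^1·(≡8) mod 13; (11|13)=-1, (8|13)=-1; (−1)^{0·1·6}·(-1)^1·(-1)^0 = -1.
v=5: a=5^0·(≡3), b=5^2·(≡2) mod 5; (3|5)=-1, (2|5)=-1; (−1)^{0·2·2}·(-1)^2·(-1)^0 = +1.
v=2: v_2(a)=0, v_2(b)=-3; units ≡ 3, 7 (mod 8); ε·ε+αω+βω = 1·1+0·0+-3·1 ≡ 0  ⇒  (a,b)_2 = +1.
v=3: a=3^1·(≡1), b=3^1·(≡2) mod 3; (1|3)=+1, (2|3)=-1; (−1)^{1·1·1}·(+1)^1·(-1)^1 = +1.
v=∞: -19437 < 0 and 78 > 0  ⇒  (a,b)_∞ = +1.
v=31: a=31^1·(≡24), b=31^0·(≡5) mod 31; (24|31)=-1, (5|31)=+1; (−1)^{1·0·15}·(-1)^0·(+1)^1 = +1.
v=19: a=19^1·(≡3), b=19^0·(≡10) mod 19; (3|19)=-1, (10|19)=-1; (−1)^{1·0·9}·(-1)^0·(-1)^1 = -1.
v=7: a=7^0·(≡2), b=7^2·(≡1) mod 7; (2|7)=+1, (1|7)=+1; (−1)^{0·2·3}·(+1)^2·(+1)^0 = +1.
Ram(-19437, 78) = {13, 19}; no ℚ_13-point on the conic.

[13, 19]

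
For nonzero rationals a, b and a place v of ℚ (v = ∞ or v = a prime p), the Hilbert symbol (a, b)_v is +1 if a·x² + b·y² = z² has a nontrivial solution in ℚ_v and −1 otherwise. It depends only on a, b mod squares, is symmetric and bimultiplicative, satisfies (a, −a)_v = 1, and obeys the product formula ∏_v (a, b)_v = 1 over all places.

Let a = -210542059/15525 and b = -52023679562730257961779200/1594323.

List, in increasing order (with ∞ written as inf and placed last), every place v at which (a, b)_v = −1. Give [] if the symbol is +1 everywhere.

[31, inf]

(a, b) ≡ (-238119, -81198579) mod (ℚ^×)²; places V = {2, 3, 5, 7, 11, 13, 17, 19, 23, 29, 31, ∞}.
(a,b)_7: α=1, u≡5; β=1, v≡1 (mod 7); (5|7)=-1, (1|7)=+1; sign (−1)^1·-1^1·+1^1 = +1.
(a,b)_19: α=2, u≡12; β=0, v≡5 (mod 19); (12|19)=-1, (5|19)=+1; sign (−1)^0·-1^0·+1^2 = +1.
(a,b)_23: α=-1, u≡7; β=1, v≡16 (mod 23); (7|23)=-1, (16|23)=+1; sign (−1)^1·-1^1·+1^-1 = +1.
(a,b)_17: α=1, u≡16; β=3, v≡2 (mod 17); (16|17)=+1, (2|17)=+1; sign (−1)^0·+1^3·+1^1 = +1.
(a,b)_11: α=0, u≡5; β=1, v≡4 (mod 11); (5|11)=+1, (4|11)=+1; sign (−1)^0·+1^1·+1^0 = +1.
(a,b)_29: α=1, u≡5; β=3, v≡28 (mod 29); (5|29)=+1, (28|29)=+1; sign (−1)^0·+1^3·+1^1 = +1.
(a,b)_3: α=-3, u≡1; β=-13, v≡2 (mod 3); (1|3)=+1, (2|3)=-1; sign (−1)^1·+1^-13·-1^-3 = +1.
(a,b)_13: α=2, u≡6; β=6, v≡11 (mod 13); (6|13)=-1, (11|13)=-1; sign (−1)^0·-1^6·-1^2 = +1.
(a,b)_2: α=0, β=16; u≡1, v≡5 (mod 8); ε(u)ε(v)=0·0, αω(v)=0·1, βω(u)=16·0; sum ≡ 0  ⇒  +1.
(a,b)_31: α=0, u≡12; β=1, v≡4 (mod 31); (12|31)=-1, (4|31)=+1; sign (−1)^0·-1^1·+1^0 = -1.
(a,b)_∞: sgn(-238119)=−, sgn(-81198579)=−, so -1.
(a,b)_5: α=-2, u≡1; β=2, v≡4 (mod 5); (1|5)=+1, (4|5)=+1; sign (−1)^0·+1^2·+1^-2 = +1.
(-238119, -81198579 / ℚ) ramifies at {31, ∞}: a division algebra.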